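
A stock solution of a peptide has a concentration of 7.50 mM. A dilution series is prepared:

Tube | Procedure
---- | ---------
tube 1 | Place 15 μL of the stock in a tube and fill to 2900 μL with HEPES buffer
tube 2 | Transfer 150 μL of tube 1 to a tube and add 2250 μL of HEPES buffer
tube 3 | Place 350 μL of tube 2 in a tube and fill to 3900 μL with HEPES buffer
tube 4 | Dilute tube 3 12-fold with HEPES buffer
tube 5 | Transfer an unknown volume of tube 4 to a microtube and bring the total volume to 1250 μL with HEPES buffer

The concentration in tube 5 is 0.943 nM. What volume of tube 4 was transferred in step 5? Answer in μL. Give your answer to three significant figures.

65.0 μL

Step 1: 15 μL brought to 2900 μL → factor 2900/15 = 193.33
Step 2: 150 μL + 2250 μL = 2400 μL total → factor 2400/150 = 16
Step 3: 350 μL brought to 3900 μL → factor 3900/350 = 11.143
Step 4: 12-fold → factor 12
Step 5: v brought to 1250 μL → factor = 1250 μL/v
Product of known-step factors = 4.1362 × 10^5
Overall factor = 7.50 mM / (0.943 nM) = 7.9533 × 10^6
Step-5 factor = 7.9533 × 10^6 / 4.1362 × 10^5 = 19.228
v = 1250 μL / 19.228 = 65.0 μL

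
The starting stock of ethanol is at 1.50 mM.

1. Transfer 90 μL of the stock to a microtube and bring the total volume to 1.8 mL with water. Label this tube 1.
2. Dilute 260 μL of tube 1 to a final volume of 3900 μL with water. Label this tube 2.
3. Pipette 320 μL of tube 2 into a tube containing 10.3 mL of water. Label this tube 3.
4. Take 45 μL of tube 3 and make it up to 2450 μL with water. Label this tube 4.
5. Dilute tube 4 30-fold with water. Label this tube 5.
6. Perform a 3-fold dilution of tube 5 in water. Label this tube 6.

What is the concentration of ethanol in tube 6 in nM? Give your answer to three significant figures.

Step 1: 90 μL brought to 1.8 mL → factor 1800/90 = 20
Step 2: 260 μL brought to 3900 μL → factor 3900/260 = 15
Step 3: 320 μL + 10.3 mL = 10620 μL total → factor 10620/320 = 33.188
Step 4: 45 μL brought to 2450 μL → factor 2450/45 = 54.444
Step 5: 30-fold → factor 30
Step 6: 3-fold → factor 3
Overall dilution factor = 20 × 15 × 33.188 × 54.444 × 30 × 3 = 4.8786 × 10^7
Final = 1.50 mM / 4.8786 × 10^7 = 3.075 × 10^-8 mM = 0.0307 nM

0.0307 nM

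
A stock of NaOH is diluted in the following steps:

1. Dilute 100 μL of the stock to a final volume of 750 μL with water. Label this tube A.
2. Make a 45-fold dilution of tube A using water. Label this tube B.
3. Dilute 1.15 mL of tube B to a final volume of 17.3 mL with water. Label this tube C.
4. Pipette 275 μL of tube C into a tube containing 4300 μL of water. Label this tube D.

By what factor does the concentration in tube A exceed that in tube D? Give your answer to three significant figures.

Step 1: 100 μL brought to 750 μL → factor 750/100 = 7.5
Step 2: 45-fold → factor 45
Step 3: 1.15 mL brought to 17.3 mL → factor 17.3/1.15 = 15.043
Step 4: 275 μL + 4300 μL = 4575 μL total → factor 4575/275 = 16.636
Dilution factor to tube A = 7.5; to tube D = 84466
[tube A]/[tube D] = (factor to tube D)/(factor to tube A) = 84466/7.5 = 1.13 × 10^4

1.13 × 10^4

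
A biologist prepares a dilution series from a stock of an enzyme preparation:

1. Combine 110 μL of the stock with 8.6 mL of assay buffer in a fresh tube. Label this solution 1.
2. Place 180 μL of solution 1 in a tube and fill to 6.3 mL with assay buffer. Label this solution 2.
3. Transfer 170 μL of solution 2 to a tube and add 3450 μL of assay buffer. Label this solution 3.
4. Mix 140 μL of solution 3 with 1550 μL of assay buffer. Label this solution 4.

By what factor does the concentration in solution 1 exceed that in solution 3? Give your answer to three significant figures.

Step 1: 110 μL + 8.6 mL = 8710 μL total → factor 8710/110 = 79.182
Step 2: 180 μL brought to 6.3 mL → factor 6300/180 = 35
Step 3: 170 μL + 3450 μL = 3620 μL total → factor 3620/170 = 21.294
Dilution factor to solution 1 = 79.182; to solution 3 = 59014
[solution 1]/[solution 3] = (factor to solution 3)/(factor to solution 1) = 59014/79.182 = 745

745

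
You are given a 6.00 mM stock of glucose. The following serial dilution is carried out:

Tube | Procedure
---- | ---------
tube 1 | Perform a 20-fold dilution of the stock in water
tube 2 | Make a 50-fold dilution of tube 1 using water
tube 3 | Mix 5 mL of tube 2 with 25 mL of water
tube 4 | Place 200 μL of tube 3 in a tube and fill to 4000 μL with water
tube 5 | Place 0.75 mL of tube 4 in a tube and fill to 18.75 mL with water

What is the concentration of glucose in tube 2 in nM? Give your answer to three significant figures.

Step 1: 20-fold → factor 20
Step 2: 50-fold → factor 50
Dilution factor through tube 2 = 20 × 50 = 1000
[tube 2] = 6.00 mM / 1000 = 0.006000 mM = 6.00 × 10^3 nM

6.00 × 10^3 nM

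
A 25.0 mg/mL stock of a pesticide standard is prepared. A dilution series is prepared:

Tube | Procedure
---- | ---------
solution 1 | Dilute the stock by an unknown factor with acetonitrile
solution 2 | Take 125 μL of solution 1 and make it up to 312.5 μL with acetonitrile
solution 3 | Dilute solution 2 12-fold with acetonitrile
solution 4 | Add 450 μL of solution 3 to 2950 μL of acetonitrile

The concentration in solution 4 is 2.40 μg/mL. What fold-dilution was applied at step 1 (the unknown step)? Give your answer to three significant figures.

Step 1: unknown factor x
Step 2: 125 μL brought to 312.5 μL → factor 312.5/125 = 2.5
Step 3: 12-fold → factor 12
Step 4: 450 μL + 2950 μL = 3400 μL total → factor 3400/450 = 7.5556
Product of known-step factors = 226.67
Overall factor = 25.0 mg/mL / (2.40 μg/mL) = 10417
x = 10417 / 226.67 = 46.0

46.0-fold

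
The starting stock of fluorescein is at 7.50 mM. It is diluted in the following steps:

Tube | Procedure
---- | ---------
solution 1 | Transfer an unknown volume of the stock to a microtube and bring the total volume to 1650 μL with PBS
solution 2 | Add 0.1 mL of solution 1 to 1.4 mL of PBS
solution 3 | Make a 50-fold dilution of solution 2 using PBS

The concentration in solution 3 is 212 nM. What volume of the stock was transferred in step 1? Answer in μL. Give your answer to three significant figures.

Step 1: v brought to 1650 μL → factor = 1650 μL/v
Step 2: 0.1 mL + 1.4 mL = 1.5 mL total → factor 1.5/0.1 = 15
Step 3: 50-fold → factor 50
Product of known-step factors = 750
Overall factor = 7.50 mM / (212 nM) = 35377
Step-1 factor = 35377 / 750 = 47.17
v = 1650 μL / 47.17 = 35.0 μL

35.0 μL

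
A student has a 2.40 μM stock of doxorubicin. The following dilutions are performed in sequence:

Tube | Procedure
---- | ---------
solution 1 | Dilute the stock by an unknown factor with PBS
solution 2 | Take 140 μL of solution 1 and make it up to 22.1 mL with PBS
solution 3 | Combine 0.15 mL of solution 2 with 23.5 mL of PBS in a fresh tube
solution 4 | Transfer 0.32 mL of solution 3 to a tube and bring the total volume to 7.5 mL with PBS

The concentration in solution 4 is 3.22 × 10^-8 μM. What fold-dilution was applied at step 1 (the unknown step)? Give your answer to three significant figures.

128-fold

Step 1: unknown factor x
Step 2: 140 μL brought to 22.1 mL → factor 22100/140 = 157.86
Step 3: 0.15 mL + 23.5 mL = 23.65 mL total → factor 23.65/0.15 = 157.67
Step 4: 0.32 mL brought to 7.5 mL → factor 7.5/0.32 = 23.438
Product of known-step factors = 5.8333 × 10^5
Overall factor = 2.40 μM / (3.22 × 10^-8 μM) = 7.4534 × 10^7
x = 7.4534 × 10^7 / 5.8333 × 10^5 = 128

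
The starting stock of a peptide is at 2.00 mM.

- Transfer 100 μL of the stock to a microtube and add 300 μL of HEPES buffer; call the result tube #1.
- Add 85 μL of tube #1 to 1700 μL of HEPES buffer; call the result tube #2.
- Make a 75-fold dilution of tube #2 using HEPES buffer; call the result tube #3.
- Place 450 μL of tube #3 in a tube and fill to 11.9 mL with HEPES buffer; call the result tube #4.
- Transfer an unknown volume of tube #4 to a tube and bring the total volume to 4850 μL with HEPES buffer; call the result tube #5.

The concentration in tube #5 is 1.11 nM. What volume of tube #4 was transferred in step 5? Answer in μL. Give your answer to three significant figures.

448 μL

Step 1: 100 μL + 300 μL = 400 μL total → factor 400/100 = 4
Step 2: 85 μL + 1700 μL = 1785 μL total → factor 1785/85 = 21
Step 3: 75-fold → factor 75
Step 4: 450 μL brought to 11.9 mL → factor 11900/450 = 26.444
Step 5: v brought to 4850 μL → factor = 4850 μL/v
Product of known-step factors = 1.666 × 10^5
Overall factor = 2.00 mM / (1.11 nM) = 1.8018 × 10^6
Step-5 factor = 1.8018 × 10^6 / 1.666 × 10^5 = 10.815
v = 4850 μL / 10.815 = 448 μL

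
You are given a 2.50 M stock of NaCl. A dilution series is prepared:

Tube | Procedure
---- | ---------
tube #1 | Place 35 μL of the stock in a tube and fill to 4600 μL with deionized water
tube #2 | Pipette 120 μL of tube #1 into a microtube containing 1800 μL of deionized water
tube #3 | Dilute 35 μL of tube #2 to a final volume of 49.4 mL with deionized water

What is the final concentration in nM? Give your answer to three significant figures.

Step 1: 35 μL brought to 4600 μL → factor 4600/35 = 131.43
Step 2: 120 μL + 1800 μL = 1920 μL total → factor 1920/120 = 16
Step 3: 35 μL brought to 49.4 mL → factor 49400/35 = 1411.4
Overall dilution factor = 131.43 × 16 × 1411.4 = 2.968 × 10^6
Final = 2.50 M / 2.968 × 10^6 = 8.423 × 10^-7 M = 842 nM

842 nM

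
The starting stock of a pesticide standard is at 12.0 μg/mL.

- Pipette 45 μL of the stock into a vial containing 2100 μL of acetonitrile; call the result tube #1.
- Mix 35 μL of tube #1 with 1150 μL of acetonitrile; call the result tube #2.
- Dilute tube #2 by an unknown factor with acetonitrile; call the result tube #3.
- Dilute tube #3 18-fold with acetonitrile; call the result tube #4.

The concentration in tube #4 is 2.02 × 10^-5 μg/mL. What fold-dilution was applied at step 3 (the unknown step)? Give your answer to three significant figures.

Step 1: 45 μL + 2100 μL = 2145 μL total → factor 2145/45 = 47.667
Step 2: 35 μL + 1150 μL = 1185 μL total → factor 1185/35 = 33.857
Step 3: unknown factor x
Step 4: 18-fold → factor 18
Product of known-step factors = 29049
Overall factor = 12.0 μg/mL / (2.02 × 10^-5 μg/mL) = 5.9406 × 10^5
x = 5.9406 × 10^5 / 29049 = 20.4

20.4-fold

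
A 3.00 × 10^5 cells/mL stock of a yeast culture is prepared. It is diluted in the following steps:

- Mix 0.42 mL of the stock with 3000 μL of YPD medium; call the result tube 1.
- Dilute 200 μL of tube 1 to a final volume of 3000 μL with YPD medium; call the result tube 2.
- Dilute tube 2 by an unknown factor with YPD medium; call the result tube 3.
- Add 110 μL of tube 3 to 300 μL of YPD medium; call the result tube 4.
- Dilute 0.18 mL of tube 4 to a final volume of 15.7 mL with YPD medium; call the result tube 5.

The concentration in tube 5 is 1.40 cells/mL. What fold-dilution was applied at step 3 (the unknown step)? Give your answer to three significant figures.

Step 1: 0.42 mL + 3000 μL = 3.42 mL total → factor 3.42/0.42 = 8.1429
Step 2: 200 μL brought to 3000 μL → factor 3000/200 = 15
Step 3: unknown factor x
Step 4: 110 μL + 300 μL = 410 μL total → factor 410/110 = 3.7273
Step 5: 0.18 mL brought to 15.7 mL → factor 15.7/0.18 = 87.222
Product of known-step factors = 39709
Overall factor = 3.00 × 10^5 cells/mL / (1.40 cells/mL) = 2.1429 × 10^5
x = 2.1429 × 10^5 / 39709 = 5.40

5.40-fold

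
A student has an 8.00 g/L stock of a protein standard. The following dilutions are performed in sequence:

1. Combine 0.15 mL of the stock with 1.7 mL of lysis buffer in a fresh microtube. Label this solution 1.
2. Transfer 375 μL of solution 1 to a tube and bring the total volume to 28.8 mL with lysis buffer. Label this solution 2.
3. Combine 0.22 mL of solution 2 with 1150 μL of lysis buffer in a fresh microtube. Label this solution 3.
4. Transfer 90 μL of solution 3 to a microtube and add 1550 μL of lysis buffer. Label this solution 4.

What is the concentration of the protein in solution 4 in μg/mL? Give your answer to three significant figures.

Step 1: 0.15 mL + 1.7 mL = 1.85 mL total → factor 1.85/0.15 = 12.333
Step 2: 375 μL brought to 28.8 mL → factor 28800/375 = 76.8
Step 3: 0.22 mL + 1150 μL = 1.37 mL total → factor 1.37/0.22 = 6.2273
Step 4: 90 μL + 1550 μL = 1640 μL total → factor 1640/90 = 18.222
Overall dilution factor = 12.333 × 76.8 × 6.2273 × 18.222 = 1.0748 × 10^5
Final = 8.00 g/L / 1.0748 × 10^5 = 7.443 × 10^-5 g/L = 0.0744 μg/mL

0.0744 μg/mL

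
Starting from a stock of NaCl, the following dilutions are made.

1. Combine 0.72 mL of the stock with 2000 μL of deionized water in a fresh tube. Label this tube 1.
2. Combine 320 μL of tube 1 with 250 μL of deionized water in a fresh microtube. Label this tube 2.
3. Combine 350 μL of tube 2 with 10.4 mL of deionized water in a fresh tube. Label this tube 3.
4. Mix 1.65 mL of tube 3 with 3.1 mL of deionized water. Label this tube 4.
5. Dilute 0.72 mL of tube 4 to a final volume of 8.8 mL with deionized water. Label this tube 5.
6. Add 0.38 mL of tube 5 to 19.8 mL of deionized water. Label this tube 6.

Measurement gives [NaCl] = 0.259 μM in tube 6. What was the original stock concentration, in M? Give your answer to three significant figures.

0.100 M

Step 1: 0.72 mL + 2000 μL = 2.72 mL total → factor 2.72/0.72 = 3.7778
Step 2: 320 μL + 250 μL = 570 μL total → factor 570/320 = 1.7812
Step 3: 350 μL + 10.4 mL = 10750 μL total → factor 10750/350 = 30.714
Step 4: 1.65 mL + 3.1 mL = 4.75 mL total → factor 4.75/1.65 = 2.8788
Step 5: 0.72 mL brought to 8.8 mL → factor 8.8/0.72 = 12.222
Step 6: 0.38 mL + 19.8 mL = 20.18 mL total → factor 20.18/0.38 = 53.105
Overall dilution factor = 3.7778 × 1.7812 × 30.714 × 2.8788 × 12.222 × 53.105 = 3.8619 × 10^5
Stock = 0.259 μM × 3.8619 × 10^5 = 1.000 × 10^5 μM = 0.100 M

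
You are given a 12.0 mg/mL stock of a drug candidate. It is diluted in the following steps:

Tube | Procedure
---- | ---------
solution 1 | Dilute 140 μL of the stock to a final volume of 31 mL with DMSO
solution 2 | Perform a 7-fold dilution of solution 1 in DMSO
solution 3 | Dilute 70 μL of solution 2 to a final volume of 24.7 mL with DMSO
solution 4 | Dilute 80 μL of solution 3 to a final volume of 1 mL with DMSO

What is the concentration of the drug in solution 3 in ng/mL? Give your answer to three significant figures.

21.9 ng/mL

Step 1: 140 μL brought to 31 mL → factor 31000/140 = 221.43
Step 2: 7-fold → factor 7
Step 3: 70 μL brought to 24.7 mL → factor 24700/70 = 352.86
Dilution factor through solution 3 = 221.43 × 7 × 352.86 = 5.4693 × 10^5
[solution 3] = 12.0 mg/mL / 5.4693 × 10^5 = 2.194 × 10^-5 mg/mL = 21.9 ng/mL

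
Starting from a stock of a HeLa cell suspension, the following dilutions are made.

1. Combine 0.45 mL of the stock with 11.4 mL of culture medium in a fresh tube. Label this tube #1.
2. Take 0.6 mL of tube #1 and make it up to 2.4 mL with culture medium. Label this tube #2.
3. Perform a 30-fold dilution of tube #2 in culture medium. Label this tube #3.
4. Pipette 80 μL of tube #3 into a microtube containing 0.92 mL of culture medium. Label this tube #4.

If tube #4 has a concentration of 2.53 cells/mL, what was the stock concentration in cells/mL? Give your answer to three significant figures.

9.99 × 10^4 cells/mL

Step 1: 0.45 mL + 11.4 mL = 11.85 mL total → factor 11.85/0.45 = 26.333
Step 2: 0.6 mL brought to 2.4 mL → factor 2.4/0.6 = 4
Step 3: 30-fold → factor 30
Step 4: 80 μL + 0.92 mL = 1000 μL total → factor 1000/80 = 12.5
Overall dilution factor = 26.333 × 4 × 30 × 12.5 = 39500
Stock = 2.53 cells/mL × 39500 = 9.99 × 10^4 cells/mL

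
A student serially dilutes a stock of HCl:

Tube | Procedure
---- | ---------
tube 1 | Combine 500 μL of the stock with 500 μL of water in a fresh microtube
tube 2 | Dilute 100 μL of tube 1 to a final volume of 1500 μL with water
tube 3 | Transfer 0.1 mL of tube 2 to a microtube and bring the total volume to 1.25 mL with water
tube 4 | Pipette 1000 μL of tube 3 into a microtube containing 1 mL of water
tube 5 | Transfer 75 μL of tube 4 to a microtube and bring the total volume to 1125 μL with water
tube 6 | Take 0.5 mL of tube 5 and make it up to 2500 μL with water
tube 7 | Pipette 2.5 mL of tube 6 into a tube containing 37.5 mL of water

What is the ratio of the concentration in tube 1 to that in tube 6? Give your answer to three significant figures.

2.81 × 10^4

Step 1: 500 μL + 500 μL = 1000 μL total → factor 1000/500 = 2
Step 2: 100 μL brought to 1500 μL → factor 1500/100 = 15
Step 3: 0.1 mL brought to 1.25 mL → factor 1.25/0.1 = 12.5
Step 4: 1000 μL + 1 mL = 2000 μL total → factor 2000/1000 = 2
Step 5: 75 μL brought to 1125 μL → factor 1125/75 = 15
Step 6: 0.5 mL brought to 2500 μL → factor 2.5/0.5 = 5
Dilution factor to tube 1 = 2; to tube 6 = 56250
[tube 1]/[tube 6] = (factor to tube 6)/(factor to tube 1) = 56250/2 = 2.81 × 10^4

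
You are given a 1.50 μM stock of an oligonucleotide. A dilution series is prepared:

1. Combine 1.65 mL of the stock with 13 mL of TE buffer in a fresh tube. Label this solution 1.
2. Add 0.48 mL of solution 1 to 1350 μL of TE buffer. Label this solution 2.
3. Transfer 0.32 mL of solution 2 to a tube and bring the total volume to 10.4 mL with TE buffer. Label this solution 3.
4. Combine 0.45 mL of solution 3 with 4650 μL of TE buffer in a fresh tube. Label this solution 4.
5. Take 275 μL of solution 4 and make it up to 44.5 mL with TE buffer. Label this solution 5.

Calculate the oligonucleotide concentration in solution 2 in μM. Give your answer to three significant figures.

0.0443 μM

Step 1: 1.65 mL + 13 mL = 14.65 mL total → factor 14.65/1.65 = 8.8788
Step 2: 0.48 mL + 1350 μL = 1.83 mL total → factor 1.83/0.48 = 3.8125
Dilution factor through solution 2 = 8.8788 × 3.8125 = 33.85
[solution 2] = 1.50 μM / 33.85 = 0.0443 μM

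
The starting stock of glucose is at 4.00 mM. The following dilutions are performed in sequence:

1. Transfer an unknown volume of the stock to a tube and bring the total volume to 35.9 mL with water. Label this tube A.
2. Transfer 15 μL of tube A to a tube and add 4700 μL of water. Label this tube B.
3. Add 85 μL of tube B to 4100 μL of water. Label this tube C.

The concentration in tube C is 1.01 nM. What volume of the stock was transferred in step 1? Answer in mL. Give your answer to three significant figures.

0.140 mL

Step 1: v brought to 35.9 mL → factor = 35.9 mL/v
Step 2: 15 μL + 4700 μL = 4715 μL total → factor 4715/15 = 314.33
Step 3: 85 μL + 4100 μL = 4185 μL total → factor 4185/85 = 49.235
Product of known-step factors = 15476
Overall factor = 4.00 mM / (1.01 nM) = 3.9604 × 10^6
Step-1 factor = 3.9604 × 10^6 / 15476 = 255.9
v = 35.9 mL / 255.9 = 0.140 mL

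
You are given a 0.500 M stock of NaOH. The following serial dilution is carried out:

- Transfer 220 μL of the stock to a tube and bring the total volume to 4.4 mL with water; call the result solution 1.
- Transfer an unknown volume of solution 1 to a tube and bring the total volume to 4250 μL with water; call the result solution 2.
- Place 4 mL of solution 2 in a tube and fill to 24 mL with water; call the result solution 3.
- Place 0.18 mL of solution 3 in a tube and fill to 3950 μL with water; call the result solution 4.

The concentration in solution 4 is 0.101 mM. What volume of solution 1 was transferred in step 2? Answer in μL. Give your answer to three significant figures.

Step 1: 220 μL brought to 4.4 mL → factor 4400/220 = 20
Step 2: v brought to 4250 μL → factor = 4250 μL/v
Step 3: 4 mL brought to 24 mL → factor 24/4 = 6
Step 4: 0.18 mL brought to 3950 μL → factor 3.95/0.18 = 21.944
Product of known-step factors = 2633.3
Overall factor = 0.500 M / (0.101 mM) = 4950.5
Step-2 factor = 4950.5 / 2633.3 = 1.8799
v = 4250 μL / 1.8799 = 2.26 × 10^3 μL

2.26 × 10^3 μL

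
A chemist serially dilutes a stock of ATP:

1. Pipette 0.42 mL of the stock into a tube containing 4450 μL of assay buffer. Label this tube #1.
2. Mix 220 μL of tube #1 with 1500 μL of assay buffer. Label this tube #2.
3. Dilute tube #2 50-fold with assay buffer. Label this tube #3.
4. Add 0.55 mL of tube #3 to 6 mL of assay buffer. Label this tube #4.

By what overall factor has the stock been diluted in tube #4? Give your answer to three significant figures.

5.40 × 10^4

Step 1: 0.42 mL + 4450 μL = 4.87 mL total → factor 4.87/0.42 = 11.595
Step 2: 220 μL + 1500 μL = 1720 μL total → factor 1720/220 = 7.8182
Step 3: 50-fold → factor 50
Step 4: 0.55 mL + 6 mL = 6.55 mL total → factor 6.55/0.55 = 11.909
Overall dilution factor = 11.595 × 7.8182 × 50 × 11.909 = 53980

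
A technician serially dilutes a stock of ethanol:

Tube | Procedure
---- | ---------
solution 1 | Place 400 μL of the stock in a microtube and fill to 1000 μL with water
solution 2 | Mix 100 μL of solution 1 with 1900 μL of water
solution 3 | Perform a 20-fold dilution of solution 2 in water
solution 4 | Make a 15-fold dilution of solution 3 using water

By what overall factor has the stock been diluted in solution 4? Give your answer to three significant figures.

Step 1: 400 μL brought to 1000 μL → factor 1000/400 = 2.5
Step 2: 100 μL + 1900 μL = 2000 μL total → factor 2000/100 = 20
Step 3: 20-fold → factor 20
Step 4: 15-fold → factor 15
Overall dilution factor = 2.5 × 20 × 20 × 15 = 15000

1.50 × 10^4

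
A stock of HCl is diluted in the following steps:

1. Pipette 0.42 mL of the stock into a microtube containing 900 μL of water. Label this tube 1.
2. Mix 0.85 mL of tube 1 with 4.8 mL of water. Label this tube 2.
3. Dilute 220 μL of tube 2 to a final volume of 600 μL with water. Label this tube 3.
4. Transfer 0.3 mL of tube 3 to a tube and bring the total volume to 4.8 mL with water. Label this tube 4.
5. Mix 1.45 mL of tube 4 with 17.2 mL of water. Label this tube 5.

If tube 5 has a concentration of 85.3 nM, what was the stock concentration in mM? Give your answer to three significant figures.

Step 1: 0.42 mL + 900 μL = 1.32 mL total → factor 1.32/0.42 = 3.1429
Step 2: 0.85 mL + 4.8 mL = 5.65 mL total → factor 5.65/0.85 = 6.6471
Step 3: 220 μL brought to 600 μL → factor 600/220 = 2.7273
Step 4: 0.3 mL brought to 4.8 mL → factor 4.8/0.3 = 16
Step 5: 1.45 mL + 17.2 mL = 18.65 mL total → factor 18.65/1.45 = 12.862
Overall dilution factor = 3.1429 × 6.6471 × 2.7273 × 16 × 12.862 = 11725
Stock = 85.3 nM × 11725 = 1.000 × 10^6 nM = 1.00 mM

1.00 mM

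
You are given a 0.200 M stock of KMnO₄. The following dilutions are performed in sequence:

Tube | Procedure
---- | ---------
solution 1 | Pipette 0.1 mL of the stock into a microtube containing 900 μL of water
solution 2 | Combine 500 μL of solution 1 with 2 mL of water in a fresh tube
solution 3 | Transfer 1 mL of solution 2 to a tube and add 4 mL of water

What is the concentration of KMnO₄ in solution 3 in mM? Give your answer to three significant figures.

0.800 mM

Step 1: 0.1 mL + 900 μL = 1 mL total → factor 1/0.1 = 10
Step 2: 500 μL + 2 mL = 2500 μL total → factor 2500/500 = 5
Step 3: 1 mL + 4 mL = 5 mL total → factor 5/1 = 5
Overall dilution factor = 10 × 5 × 5 = 250
Final = 0.200 M / 250 = 0.0008000 M = 0.800 mM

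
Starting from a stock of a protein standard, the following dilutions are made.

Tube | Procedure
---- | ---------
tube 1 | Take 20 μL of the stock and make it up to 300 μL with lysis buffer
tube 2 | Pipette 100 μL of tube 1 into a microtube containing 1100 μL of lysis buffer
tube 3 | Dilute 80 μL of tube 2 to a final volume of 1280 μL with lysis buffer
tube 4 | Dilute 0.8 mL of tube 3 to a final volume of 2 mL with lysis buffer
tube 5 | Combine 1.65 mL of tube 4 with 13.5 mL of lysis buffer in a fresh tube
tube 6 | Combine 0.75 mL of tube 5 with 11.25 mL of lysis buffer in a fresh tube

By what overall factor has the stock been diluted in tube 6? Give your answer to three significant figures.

Step 1: 20 μL brought to 300 μL → factor 300/20 = 15
Step 2: 100 μL + 1100 μL = 1200 μL total → factor 1200/100 = 12
Step 3: 80 μL brought to 1280 μL → factor 1280/80 = 16
Step 4: 0.8 mL brought to 2 mL → factor 2/0.8 = 2.5
Step 5: 1.65 mL + 13.5 mL = 15.15 mL total → factor 15.15/1.65 = 9.1818
Step 6: 0.75 mL + 11.25 mL = 12 mL total → factor 12/0.75 = 16
Overall dilution factor = 15 × 12 × 16 × 2.5 × 9.1818 × 16 = 1.0577 × 10^6

1.06 × 10^6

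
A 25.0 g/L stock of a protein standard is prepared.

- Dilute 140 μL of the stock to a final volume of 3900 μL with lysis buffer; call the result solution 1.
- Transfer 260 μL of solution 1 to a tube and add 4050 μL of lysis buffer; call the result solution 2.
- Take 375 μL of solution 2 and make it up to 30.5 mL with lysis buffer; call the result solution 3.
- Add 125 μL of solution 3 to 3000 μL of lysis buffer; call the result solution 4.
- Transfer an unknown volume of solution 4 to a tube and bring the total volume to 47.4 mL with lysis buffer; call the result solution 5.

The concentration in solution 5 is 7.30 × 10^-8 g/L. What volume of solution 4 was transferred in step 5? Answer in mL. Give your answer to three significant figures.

Step 1: 140 μL brought to 3900 μL → factor 3900/140 = 27.857
Step 2: 260 μL + 4050 μL = 4310 μL total → factor 4310/260 = 16.577
Step 3: 375 μL brought to 30.5 mL → factor 30500/375 = 81.333
Step 4: 125 μL + 3000 μL = 3125 μL total → factor 3125/125 = 25
Step 5: v brought to 47.4 mL → factor = 47.4 mL/v
Product of known-step factors = 9.3896 × 10^5
Overall factor = 25.0 g/L / (7.30 × 10^-8 g/L) = 3.4247 × 10^8
Step-5 factor = 3.4247 × 10^8 / 9.3896 × 10^5 = 364.73
v = 47.4 mL / 364.73 = 0.130 mL

0.130 mL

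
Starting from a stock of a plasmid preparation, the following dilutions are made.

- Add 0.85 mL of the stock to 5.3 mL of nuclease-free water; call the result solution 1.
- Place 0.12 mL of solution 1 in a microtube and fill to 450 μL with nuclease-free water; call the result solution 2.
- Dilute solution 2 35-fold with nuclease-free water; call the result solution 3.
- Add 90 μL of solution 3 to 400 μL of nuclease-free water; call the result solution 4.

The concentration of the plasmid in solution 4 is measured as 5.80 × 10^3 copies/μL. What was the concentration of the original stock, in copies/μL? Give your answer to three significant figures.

Step 1: 0.85 mL + 5.3 mL = 6.15 mL total → factor 6.15/0.85 = 7.2353
Step 2: 0.12 mL brought to 450 μL → factor 0.45/0.12 = 3.75
Step 3: 35-fold → factor 35
Step 4: 90 μL + 400 μL = 490 μL total → factor 490/90 = 5.4444
Overall dilution factor = 7.2353 × 3.75 × 35 × 5.4444 = 5170.2
Stock = 5.80 × 10^3 copies/μL × 5170.2 = 3.00 × 10^7 copies/μL

3.00 × 10^7 copies/μL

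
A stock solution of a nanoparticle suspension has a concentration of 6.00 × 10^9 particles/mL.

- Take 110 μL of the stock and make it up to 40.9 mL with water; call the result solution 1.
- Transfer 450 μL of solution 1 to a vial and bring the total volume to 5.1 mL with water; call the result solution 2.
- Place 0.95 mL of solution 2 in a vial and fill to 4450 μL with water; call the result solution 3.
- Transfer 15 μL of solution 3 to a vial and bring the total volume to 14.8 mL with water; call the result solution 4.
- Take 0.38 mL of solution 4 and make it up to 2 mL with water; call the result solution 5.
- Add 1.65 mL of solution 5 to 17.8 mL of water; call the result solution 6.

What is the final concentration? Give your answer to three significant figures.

4.97 particles/mL

Step 1: 110 μL brought to 40.9 mL → factor 40900/110 = 371.82
Step 2: 450 μL brought to 5.1 mL → factor 5100/450 = 11.333
Step 3: 0.95 mL brought to 4450 μL → factor 4.45/0.95 = 4.6842
Step 4: 15 μL brought to 14.8 mL → factor 14800/15 = 986.67
Step 5: 0.38 mL brought to 2 mL → factor 2/0.38 = 5.2632
Step 6: 1.65 mL + 17.8 mL = 19.45 mL total → factor 19.45/1.65 = 11.788
Overall dilution factor = 371.82 × 11.333 × 4.6842 × 986.67 × 5.2632 × 11.788 = 1.2083 × 10^9
Final = 6.00 × 10^9 particles/mL / 1.2083 × 10^9 = 4.97 particles/mL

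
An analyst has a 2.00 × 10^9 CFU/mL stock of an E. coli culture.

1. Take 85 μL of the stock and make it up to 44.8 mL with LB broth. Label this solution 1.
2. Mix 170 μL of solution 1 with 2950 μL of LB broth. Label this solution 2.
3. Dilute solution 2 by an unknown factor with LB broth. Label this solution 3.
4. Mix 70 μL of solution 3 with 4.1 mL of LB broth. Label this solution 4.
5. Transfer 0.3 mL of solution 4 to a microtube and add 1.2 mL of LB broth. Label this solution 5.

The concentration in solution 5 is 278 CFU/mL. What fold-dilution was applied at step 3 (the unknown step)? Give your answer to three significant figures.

2.50-fold

Step 1: 85 μL brought to 44.8 mL → factor 44800/85 = 527.06
Step 2: 170 μL + 2950 μL = 3120 μL total → factor 3120/170 = 18.353
Step 3: unknown factor x
Step 4: 70 μL + 4.1 mL = 4170 μL total → factor 4170/70 = 59.571
Step 5: 0.3 mL + 1.2 mL = 1.5 mL total → factor 1.5/0.3 = 5
Product of known-step factors = 2.8812 × 10^6
Overall factor = 2.00 × 10^9 CFU/mL / (278 CFU/mL) = 7.1942 × 10^6
x = 7.1942 × 10^6 / 2.8812 × 10^6 = 2.50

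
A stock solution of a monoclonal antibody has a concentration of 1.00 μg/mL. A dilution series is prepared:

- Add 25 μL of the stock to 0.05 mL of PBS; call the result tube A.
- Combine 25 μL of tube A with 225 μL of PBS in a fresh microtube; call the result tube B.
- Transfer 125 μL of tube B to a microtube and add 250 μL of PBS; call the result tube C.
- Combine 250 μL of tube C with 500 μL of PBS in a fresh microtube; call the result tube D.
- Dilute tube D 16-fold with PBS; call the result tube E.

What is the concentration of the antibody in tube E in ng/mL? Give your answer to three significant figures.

0.231 ng/mL

Step 1: 25 μL + 0.05 mL = 75 μL total → factor 75/25 = 3
Step 2: 25 μL + 225 μL = 250 μL total → factor 250/25 = 10
Step 3: 125 μL + 250 μL = 375 μL total → factor 375/125 = 3
Step 4: 250 μL + 500 μL = 750 μL total → factor 750/250 = 3
Step 5: 16-fold → factor 16
Overall dilution factor = 3 × 10 × 3 × 3 × 16 = 4320
Final = 1.00 μg/mL / 4320 = 0.0002315 μg/mL = 0.231 ng/mL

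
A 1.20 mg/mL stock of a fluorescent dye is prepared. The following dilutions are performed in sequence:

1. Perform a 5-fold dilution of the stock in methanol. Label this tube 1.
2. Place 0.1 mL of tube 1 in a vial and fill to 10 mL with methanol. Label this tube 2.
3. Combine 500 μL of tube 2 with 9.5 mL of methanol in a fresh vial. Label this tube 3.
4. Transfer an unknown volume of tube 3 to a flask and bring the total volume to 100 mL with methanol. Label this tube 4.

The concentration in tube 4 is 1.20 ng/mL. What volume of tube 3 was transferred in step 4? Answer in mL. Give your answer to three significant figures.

1.00 mL

Step 1: 5-fold → factor 5
Step 2: 0.1 mL brought to 10 mL → factor 10/0.1 = 100
Step 3: 500 μL + 9.5 mL = 10000 μL total → factor 10000/500 = 20
Step 4: v brought to 100 mL → factor = 100 mL/v
Product of known-step factors = 10000
Overall factor = 1.20 mg/mL / (1.20 ng/mL) = 1 × 10^6
Step-4 factor = 1 × 10^6 / 10000 = 100
v = 100 mL / 100 = 1.00 mL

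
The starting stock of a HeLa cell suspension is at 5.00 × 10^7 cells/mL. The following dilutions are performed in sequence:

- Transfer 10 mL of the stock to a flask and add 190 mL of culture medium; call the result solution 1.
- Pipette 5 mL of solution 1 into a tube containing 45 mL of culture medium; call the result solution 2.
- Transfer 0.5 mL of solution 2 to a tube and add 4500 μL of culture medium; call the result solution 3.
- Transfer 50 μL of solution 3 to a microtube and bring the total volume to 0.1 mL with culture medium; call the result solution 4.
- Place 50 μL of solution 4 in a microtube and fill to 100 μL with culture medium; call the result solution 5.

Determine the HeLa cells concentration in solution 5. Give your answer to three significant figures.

Step 1: 10 mL + 190 mL = 200 mL total → factor 200/10 = 20
Step 2: 5 mL + 45 mL = 50 mL total → factor 50/5 = 10
Step 3: 0.5 mL + 4500 μL = 5 mL total → factor 5/0.5 = 10
Step 4: 50 μL brought to 0.1 mL → factor 100/50 = 2
Step 5: 50 μL brought to 100 μL → factor 100/50 = 2
Overall dilution factor = 20 × 10 × 10 × 2 × 2 = 8000
Final = 5.00 × 10^7 cells/mL / 8000 = 6.25 × 10^3 cells/mL

6.25 × 10^3 cells/mL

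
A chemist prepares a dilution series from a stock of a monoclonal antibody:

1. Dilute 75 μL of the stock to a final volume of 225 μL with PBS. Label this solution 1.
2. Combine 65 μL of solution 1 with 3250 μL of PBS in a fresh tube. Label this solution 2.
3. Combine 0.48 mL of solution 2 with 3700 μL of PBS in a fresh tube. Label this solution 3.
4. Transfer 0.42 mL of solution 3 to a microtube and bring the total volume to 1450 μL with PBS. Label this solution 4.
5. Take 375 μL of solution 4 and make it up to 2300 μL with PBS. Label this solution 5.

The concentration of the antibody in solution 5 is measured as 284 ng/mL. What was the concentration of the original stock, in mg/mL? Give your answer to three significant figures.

8.01 mg/mL

Step 1: 75 μL brought to 225 μL → factor 225/75 = 3
Step 2: 65 μL + 3250 μL = 3315 μL total → factor 3315/65 = 51
Step 3: 0.48 mL + 3700 μL = 4.18 mL total → factor 4.18/0.48 = 8.7083
Step 4: 0.42 mL brought to 1450 μL → factor 1.45/0.42 = 3.4524
Step 5: 375 μL brought to 2300 μL → factor 2300/375 = 6.1333
Overall dilution factor = 3 × 51 × 8.7083 × 3.4524 × 6.1333 = 28213
Stock = 284 ng/mL × 28213 = 8.012 × 10^6 ng/mL = 8.01 mg/mL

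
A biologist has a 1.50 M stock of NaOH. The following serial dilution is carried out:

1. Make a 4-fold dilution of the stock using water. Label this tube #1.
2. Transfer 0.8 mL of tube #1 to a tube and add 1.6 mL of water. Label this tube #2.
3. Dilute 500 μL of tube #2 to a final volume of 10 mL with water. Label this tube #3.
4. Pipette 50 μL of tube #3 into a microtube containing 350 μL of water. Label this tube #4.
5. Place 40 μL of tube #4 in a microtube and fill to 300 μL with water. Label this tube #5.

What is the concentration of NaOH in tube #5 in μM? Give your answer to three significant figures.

Step 1: 4-fold → factor 4
Step 2: 0.8 mL + 1.6 mL = 2.4 mL total → factor 2.4/0.8 = 3
Step 3: 500 μL brought to 10 mL → factor 10000/500 = 20
Step 4: 50 μL + 350 μL = 400 μL total → factor 400/50 = 8
Step 5: 40 μL brought to 300 μL → factor 300/40 = 7.5
Overall dilution factor = 4 × 3 × 20 × 8 × 7.5 = 14400
Final = 1.50 M / 14400 = 0.0001042 M = 104 μM

104 μM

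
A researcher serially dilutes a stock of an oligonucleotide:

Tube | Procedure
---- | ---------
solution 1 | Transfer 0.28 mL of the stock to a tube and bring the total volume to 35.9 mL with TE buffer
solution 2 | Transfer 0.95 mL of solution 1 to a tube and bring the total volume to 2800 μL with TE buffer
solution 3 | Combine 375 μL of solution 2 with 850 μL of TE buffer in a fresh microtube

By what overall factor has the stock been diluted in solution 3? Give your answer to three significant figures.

Step 1: 0.28 mL brought to 35.9 mL → factor 35.9/0.28 = 128.21
Step 2: 0.95 mL brought to 2800 μL → factor 2.8/0.95 = 2.9474
Step 3: 375 μL + 850 μL = 1225 μL total → factor 1225/375 = 3.2667
Overall dilution factor = 128.21 × 2.9474 × 3.2667 = 1234.5

1.23 × 10^3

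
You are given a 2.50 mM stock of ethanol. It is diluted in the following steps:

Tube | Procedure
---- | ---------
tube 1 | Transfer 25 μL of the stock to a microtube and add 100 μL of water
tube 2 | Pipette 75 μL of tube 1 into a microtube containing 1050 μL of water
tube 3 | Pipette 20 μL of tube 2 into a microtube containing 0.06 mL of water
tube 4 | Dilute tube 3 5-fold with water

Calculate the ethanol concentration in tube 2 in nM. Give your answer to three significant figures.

3.33 × 10^4 nM

Step 1: 25 μL + 100 μL = 125 μL total → factor 125/25 = 5
Step 2: 75 μL + 1050 μL = 1125 μL total → factor 1125/75 = 15
Dilution factor through tube 2 = 5 × 15 = 75
[tube 2] = 2.50 mM / 75 = 0.03333 mM = 3.33 × 10^4 nM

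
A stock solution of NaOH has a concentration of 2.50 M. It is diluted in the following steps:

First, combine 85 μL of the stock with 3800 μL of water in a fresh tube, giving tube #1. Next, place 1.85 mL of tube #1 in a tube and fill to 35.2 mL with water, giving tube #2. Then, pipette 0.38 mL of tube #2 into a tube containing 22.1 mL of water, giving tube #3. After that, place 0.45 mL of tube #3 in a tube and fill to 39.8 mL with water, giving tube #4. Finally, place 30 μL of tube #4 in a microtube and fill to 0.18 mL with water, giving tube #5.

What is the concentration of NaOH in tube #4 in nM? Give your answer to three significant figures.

549 nM

Step 1: 85 μL + 3800 μL = 3885 μL total → factor 3885/85 = 45.706
Step 2: 1.85 mL brought to 35.2 mL → factor 35.2/1.85 = 19.027
Step 3: 0.38 mL + 22.1 mL = 22.48 mL total → factor 22.48/0.38 = 59.158
Step 4: 0.45 mL brought to 39.8 mL → factor 39.8/0.45 = 88.444
Dilution factor through tube #4 = 45.706 × 19.027 × 59.158 × 88.444 = 4.5502 × 10^6
[tube #4] = 2.50 M / 4.5502 × 10^6 = 5.494 × 10^-7 M = 549 nM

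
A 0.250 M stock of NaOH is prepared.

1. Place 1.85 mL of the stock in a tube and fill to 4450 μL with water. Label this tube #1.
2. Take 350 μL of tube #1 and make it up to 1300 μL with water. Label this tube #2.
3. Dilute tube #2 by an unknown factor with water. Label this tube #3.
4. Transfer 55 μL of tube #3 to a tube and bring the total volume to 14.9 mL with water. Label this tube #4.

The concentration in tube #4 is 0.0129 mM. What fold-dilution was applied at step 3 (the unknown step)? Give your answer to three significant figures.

Step 1: 1.85 mL brought to 4450 μL → factor 4.45/1.85 = 2.4054
Step 2: 350 μL brought to 1300 μL → factor 1300/350 = 3.7143
Step 3: unknown factor x
Step 4: 55 μL brought to 14.9 mL → factor 14900/55 = 270.91
Product of known-step factors = 2420.4
Overall factor = 0.250 M / (0.0129 mM) = 19380
x = 19380 / 2420.4 = 8.01

8.01-fold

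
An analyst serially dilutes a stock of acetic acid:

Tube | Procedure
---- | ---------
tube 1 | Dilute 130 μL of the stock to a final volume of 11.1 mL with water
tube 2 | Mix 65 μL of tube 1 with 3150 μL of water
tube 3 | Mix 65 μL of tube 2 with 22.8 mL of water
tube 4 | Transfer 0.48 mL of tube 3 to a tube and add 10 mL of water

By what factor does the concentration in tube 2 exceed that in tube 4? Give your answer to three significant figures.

7.68 × 10^3

Step 1: 130 μL brought to 11.1 mL → factor 11100/130 = 85.385
Step 2: 65 μL + 3150 μL = 3215 μL total → factor 3215/65 = 49.462
Step 3: 65 μL + 22.8 mL = 22865 μL total → factor 22865/65 = 351.77
Step 4: 0.48 mL + 10 mL = 10.48 mL total → factor 10.48/0.48 = 21.833
Dilution factor to tube 2 = 4223.3; to tube 4 = 3.2436 × 10^7
[tube 2]/[tube 4] = (factor to tube 4)/(factor to tube 2) = 3.2436 × 10^7/4223.3 = 7.68 × 10^3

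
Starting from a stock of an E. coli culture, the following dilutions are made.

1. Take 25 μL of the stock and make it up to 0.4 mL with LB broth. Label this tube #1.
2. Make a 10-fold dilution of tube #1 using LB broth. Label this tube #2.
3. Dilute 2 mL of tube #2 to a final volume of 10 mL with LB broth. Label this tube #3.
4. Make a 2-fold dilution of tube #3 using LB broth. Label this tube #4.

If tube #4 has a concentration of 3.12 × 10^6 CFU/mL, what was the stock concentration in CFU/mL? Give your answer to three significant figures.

Step 1: 25 μL brought to 0.4 mL → factor 400/25 = 16
Step 2: 10-fold → factor 10
Step 3: 2 mL brought to 10 mL → factor 10/2 = 5
Step 4: 2-fold → factor 2
Overall dilution factor = 16 × 10 × 5 × 2 = 1600
Stock = 3.12 × 10^6 CFU/mL × 1600 = 4.99 × 10^9 CFU/mL

4.99 × 10^9 CFU/mL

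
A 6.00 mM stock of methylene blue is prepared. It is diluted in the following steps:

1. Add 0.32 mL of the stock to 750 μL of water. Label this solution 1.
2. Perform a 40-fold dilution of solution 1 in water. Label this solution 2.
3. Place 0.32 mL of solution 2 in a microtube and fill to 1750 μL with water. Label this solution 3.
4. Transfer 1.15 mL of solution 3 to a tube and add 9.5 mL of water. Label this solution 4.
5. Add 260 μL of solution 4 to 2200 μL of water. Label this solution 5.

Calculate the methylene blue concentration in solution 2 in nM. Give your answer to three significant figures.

Step 1: 0.32 mL + 750 μL = 1.07 mL total → factor 1.07/0.32 = 3.3438
Step 2: 40-fold → factor 40
Dilution factor through solution 2 = 3.3438 × 40 = 133.75
[solution 2] = 6.00 mM / 133.75 = 0.04486 mM = 4.49 × 10^4 nM

4.49 × 10^4 nM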